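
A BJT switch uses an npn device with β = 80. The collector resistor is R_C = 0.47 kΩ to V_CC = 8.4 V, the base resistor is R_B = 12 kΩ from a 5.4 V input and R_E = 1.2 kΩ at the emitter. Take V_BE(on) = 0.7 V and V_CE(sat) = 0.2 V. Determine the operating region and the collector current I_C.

active; I_C ≈ 3.4 mA

Assume active. Base-emitter loop: I_B = (V_BB − V_BE)/(R_B + (β+1)R_E) = (5.4 − 0.7)/(12 + 81×1.2) = 0.043 mA.
I_C = β·I_B = 80×0.043 = 3.44 mA.
V_CE = V_CC − I_C·R_C − I_E·R_E = 8.4 − 3.44×0.47 − 3.49×1.2 = 2.6 V > V_CE(sat), so the active-region assumption holds.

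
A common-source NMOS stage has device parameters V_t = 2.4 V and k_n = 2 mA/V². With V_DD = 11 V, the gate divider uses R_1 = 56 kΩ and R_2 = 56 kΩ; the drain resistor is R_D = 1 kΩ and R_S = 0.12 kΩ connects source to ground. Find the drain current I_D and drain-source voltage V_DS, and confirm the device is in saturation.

V_G = V_DD·R_2/(R_1+R_2) = 11×56/112 = 5.5 V.
Assume saturation: I_D = (k_n/2)(V_GS − V_t)² with V_GS = V_G − I_D·R_S = 5.5 − 0.12·I_D.
Substituting gives 0.0144·I_D² − 1.74·I_D + 9.61 = 0, with roots I_D = 5.79 or 115 mA.
The root I_D = 115 mA gives V_GS = -8.34 V ≤ V_t, so take I_D = 5.79 mA.
Then V_GS = 4.81 V and V_DS = V_DD − I_D(R_D+R_S) = 11 − 5.79×1.12 = 4.52 V.
Saturation requires V_DS ≥ V_GS − V_t = 2.41 V; 4.52 ≥ 2.41 ✓.

I_D ≈ 5.8 mA, V_DS ≈ 4.5 V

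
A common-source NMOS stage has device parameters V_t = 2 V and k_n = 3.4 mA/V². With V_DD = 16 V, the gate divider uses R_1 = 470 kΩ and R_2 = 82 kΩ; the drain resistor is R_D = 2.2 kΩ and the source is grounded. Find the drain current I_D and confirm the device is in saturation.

I_D ≈ 0.24 mA

V_G = V_DD·R_2/(R_1+R_2) = 16×82/552 = 2.38 V. With the source grounded, V_GS = V_G = 2.38 V.
Assume saturation: I_D = (k_n/2)(V_GS − V_t)² = (3.4/2)×(2.38 − 2)² = 1.7×0.377² = 0.241 mA.
V_DS = V_DD − I_D·R_D = 16 − 0.241×2.2 = 15.5 V.
Saturation requires V_DS ≥ V_GS − V_t = 0.377 V; 15.5 ≥ 0.377 ✓.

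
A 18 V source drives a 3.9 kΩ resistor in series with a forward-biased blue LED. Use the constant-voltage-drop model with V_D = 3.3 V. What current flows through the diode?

KVL around the loop: 18 = V_D + I·R = 3.3 + I × 3.9 kΩ.
So I = (18 − 3.3) / 3.9 kΩ = 14.7 / 3.9 = 3.77 mA.

I ≈ 3.8 mA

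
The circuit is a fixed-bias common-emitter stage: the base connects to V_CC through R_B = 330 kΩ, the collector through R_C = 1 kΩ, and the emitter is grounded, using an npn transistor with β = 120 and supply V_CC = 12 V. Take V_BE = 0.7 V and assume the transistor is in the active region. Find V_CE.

Base loop: V_CC = I_B·R_B + V_BE, so I_B = (12 − 0.7)/330 kΩ = 0.0342 mA.
In the active region I_C = β·I_B = 120 × 0.0342 = 4.11 mA.
Collector loop: V_CE = V_CC − I_C·R_C = 12 − 4.11×1 = 7.89 V.
Since V_CE = 7.89 V > V_CE(sat) ≈ 0.2 V, the transistor is in the active region as assumed.

V_CE ≈ 7.9 V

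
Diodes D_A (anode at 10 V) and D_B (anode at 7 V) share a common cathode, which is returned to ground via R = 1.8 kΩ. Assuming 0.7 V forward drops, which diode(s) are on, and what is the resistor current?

Only D_A conducts; I_R ≈ 5.2 mA

Assume both conduct. Then node N would need to be at both 10−0.7 = 9.3 V and 7−0.7 = 6.3 V, which is impossible.
Assume only D_A conducts: V_N = 10 − 0.7 = 9.3 V, so I_R = 9.3/1.8 = 5.17 mA.
Check D_B: its anode-to-cathode voltage is 7 − 9.3 = -2.3 V < 0.7 V, so it is off. The assumption is consistent.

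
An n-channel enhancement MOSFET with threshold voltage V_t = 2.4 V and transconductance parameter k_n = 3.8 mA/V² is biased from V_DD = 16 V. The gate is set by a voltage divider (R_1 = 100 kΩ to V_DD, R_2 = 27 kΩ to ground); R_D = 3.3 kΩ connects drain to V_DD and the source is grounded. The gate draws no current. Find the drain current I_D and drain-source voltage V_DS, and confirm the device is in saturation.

V_G = V_DD·R_2/(R_1+R_2) = 16×27/127 = 3.4 V. With the source grounded, V_GS = V_G = 3.4 V.
Assume saturation: I_D = (k_n/2)(V_GS − V_t)² = (3.8/2)×(3.4 − 2.4)² = 1.9×1² = 1.91 mA.
V_DS = V_DD − I_D·R_D = 16 − 1.91×3.3 = 9.71 V.
Saturation requires V_DS ≥ V_GS − V_t = 1 V; 9.71 ≥ 1 ✓.

I_D ≈ 1.9 mA, V_DS ≈ 9.7 V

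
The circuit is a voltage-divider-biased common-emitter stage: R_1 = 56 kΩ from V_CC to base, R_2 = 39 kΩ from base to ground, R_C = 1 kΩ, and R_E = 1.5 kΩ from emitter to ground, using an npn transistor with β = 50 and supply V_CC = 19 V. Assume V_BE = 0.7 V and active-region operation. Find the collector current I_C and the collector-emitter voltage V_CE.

I_C ≈ 3.6 mA, V_CE ≈ 10 V

Thevenize the base divider: V_Th = V_CC·R_2/(R_1+R_2) = 19×39/95 = 7.8 V, R_Th = R_1‖R_2 = 23 kΩ.
Base-emitter loop: V_Th = I_B·R_Th + V_BE + (β+1)I_B·R_E, so I_B = (7.8 − 0.7) / (23 + 51×1.5) = 0.0714 mA.
I_C = β·I_B = 50×0.0714 = 3.57 mA, and I_E = (β+1)I_B = 3.64 mA.
V_CE = V_CC − I_C·R_C − I_E·R_E = 19 − 3.57×1 − 3.64×1.5 = 9.97 V.
V_CE = 9.97 V > 0.2 V confirms active-region operation.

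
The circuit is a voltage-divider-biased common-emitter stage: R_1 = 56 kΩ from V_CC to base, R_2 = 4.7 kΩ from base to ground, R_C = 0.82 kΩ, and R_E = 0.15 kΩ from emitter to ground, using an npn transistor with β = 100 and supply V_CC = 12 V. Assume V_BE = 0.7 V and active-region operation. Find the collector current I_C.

I_C ≈ 1.2 mA

Thevenize the base divider: V_Th = V_CC·R_2/(R_1+R_2) = 12×4.7/60.7 = 0.929 V, R_Th = R_1‖R_2 = 4.34 kΩ.
Base-emitter loop: V_Th = I_B·R_Th + V_BE + (β+1)I_B·R_E, so I_B = (0.929 − 0.7) / (4.34 + 101×0.15) = 0.0118 mA.
I_C = β·I_B = 100×0.0118 = 1.18 mA, and I_E = (β+1)I_B = 1.19 mA.
V_CE = V_CC − I_C·R_C − I_E·R_E = 12 − 1.18×0.82 − 1.19×0.15 = 10.9 V.
V_CE = 10.9 V > 0.2 V confirms active-region operation.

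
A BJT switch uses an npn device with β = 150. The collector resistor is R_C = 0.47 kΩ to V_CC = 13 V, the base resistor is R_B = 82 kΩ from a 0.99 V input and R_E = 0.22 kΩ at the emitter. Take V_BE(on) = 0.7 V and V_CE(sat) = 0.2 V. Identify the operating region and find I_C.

active; I_C ≈ 0.38 mA

Assume active. Base-emitter loop: I_B = (V_BB − V_BE)/(R_B + (β+1)R_E) = (0.99 − 0.7)/(82 + 151×0.22) = 0.00252 mA.
I_C = β·I_B = 150×0.00252 = 0.378 mA.
V_CE = V_CC − I_C·R_C − I_E·R_E = 13 − 0.378×0.47 − 0.38×0.22 = 12.7 V > V_CE(sat), so the active-region assumption holds.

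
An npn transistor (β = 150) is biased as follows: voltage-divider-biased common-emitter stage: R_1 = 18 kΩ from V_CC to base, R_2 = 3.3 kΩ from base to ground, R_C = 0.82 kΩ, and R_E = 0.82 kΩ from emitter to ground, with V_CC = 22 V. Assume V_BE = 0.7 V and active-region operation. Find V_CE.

V_CE ≈ 17 V

Thevenize the base divider: V_Th = V_CC·R_2/(R_1+R_2) = 22×3.3/21.3 = 3.41 V, R_Th = R_1‖R_2 = 2.79 kΩ.
Base-emitter loop: V_Th = I_B·R_Th + V_BE + (β+1)I_B·R_E, so I_B = (3.41 − 0.7) / (2.79 + 151×0.82) = 0.0214 mA.
I_C = β·I_B = 150×0.0214 = 3.21 mA, and I_E = (β+1)I_B = 3.23 mA.
V_CE = V_CC − I_C·R_C − I_E·R_E = 22 − 3.21×0.82 − 3.23×0.82 = 16.7 V.
V_CE = 16.7 V > 0.2 V confirms active-region operation.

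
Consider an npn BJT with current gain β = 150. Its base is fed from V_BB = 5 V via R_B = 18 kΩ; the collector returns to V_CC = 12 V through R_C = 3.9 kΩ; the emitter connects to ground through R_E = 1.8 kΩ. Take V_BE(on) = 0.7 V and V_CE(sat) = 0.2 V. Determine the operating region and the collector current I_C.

saturation; I_C ≈ 2.1 mA

Assume active: I_B = (5 − 0.7)/(18 + 151×1.8) = 0.0148 mA, I_C = β·I_B = 2.23 mA.
Then V_CE = 12 − 2.23×3.9 − 2.24×1.8 = -0.713 V < 0.2 V — the active assumption fails.
Re-solve with V_CE = 0.2 V. KCL at the emitter: V_E/R_E = (V_BB−0.7−V_E)/R_B + (V_CC−0.2−V_E)/R_C, giving V_E = 3.76 V.
I_C = (V_CC − 0.2 − V_E)/R_C = (11.8 − 3.76)/3.9 = 2.06 mA.
Check: I_B = (4.3 − 3.76)/18 = 0.0298 mA, and β·I_B = 4.47 mA > I_C, confirming saturation.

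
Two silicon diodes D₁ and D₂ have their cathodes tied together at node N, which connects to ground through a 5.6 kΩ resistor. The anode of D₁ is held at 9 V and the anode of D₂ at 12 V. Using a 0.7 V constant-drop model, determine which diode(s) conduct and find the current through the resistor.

Only D₂ conducts; I_R ≈ 2 mA

Assume both conduct. Then node N would need to be at both 9−0.7 = 8.3 V and 12−0.7 = 11.3 V, which is impossible.
Assume only D₂ conducts: V_N = 12 − 0.7 = 11.3 V, so I_R = 11.3/5.6 = 2.02 mA.
Check D₁: its anode-to-cathode voltage is 9 − 11.3 = -2.3 V < 0.7 V, so it is off. The assumption is consistent.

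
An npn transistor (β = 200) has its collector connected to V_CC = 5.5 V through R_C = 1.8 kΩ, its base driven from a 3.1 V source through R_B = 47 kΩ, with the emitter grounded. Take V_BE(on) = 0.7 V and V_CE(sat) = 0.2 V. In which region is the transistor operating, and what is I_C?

Assume active: I_B = (3.1 − 0.7)/47 = 0.0511 mA, giving I_C = β·I_B = 10.2 mA.
But then V_CE = 5.5 − 10.2×1.8 = -12.9 V < V_CE(sat) = 0.2 V — impossible in the active region.
So the transistor is saturated. With V_CE = 0.2 V, I_C = (V_CC − 0.2)/R_C = 5.3/1.8 = 2.94 mA.
Check: β·I_B = 10.2 mA > I_C = 2.94 mA, confirming saturation.

saturation; I_C ≈ 2.9 mA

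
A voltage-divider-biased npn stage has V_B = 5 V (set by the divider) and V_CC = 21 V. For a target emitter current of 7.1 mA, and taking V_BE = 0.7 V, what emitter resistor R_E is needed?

V_E = V_B − V_BE = 5 − 0.7 = 4.3 V.
R_E = V_E / I_E = 4.3 / 7.1 = 0.606 kΩ.

R_E ≈ 0.61 kΩ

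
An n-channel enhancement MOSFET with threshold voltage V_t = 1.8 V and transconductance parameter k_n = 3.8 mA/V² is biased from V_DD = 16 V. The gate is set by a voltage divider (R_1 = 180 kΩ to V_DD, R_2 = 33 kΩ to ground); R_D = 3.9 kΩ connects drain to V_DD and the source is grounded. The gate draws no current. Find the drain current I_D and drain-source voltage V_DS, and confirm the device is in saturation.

V_G = V_DD·R_2/(R_1+R_2) = 16×33/213 = 2.48 V. With the source grounded, V_GS = V_G = 2.48 V.
Assume saturation: I_D = (k_n/2)(V_GS − V_t)² = (3.8/2)×(2.48 − 1.8)² = 1.9×0.679² = 0.876 mA.
V_DS = V_DD − I_D·R_D = 16 − 0.876×3.9 = 12.6 V.
Saturation requires V_DS ≥ V_GS − V_t = 0.679 V; 12.6 ≥ 0.679 ✓.

I_D ≈ 0.88 mA, V_DS ≈ 13 V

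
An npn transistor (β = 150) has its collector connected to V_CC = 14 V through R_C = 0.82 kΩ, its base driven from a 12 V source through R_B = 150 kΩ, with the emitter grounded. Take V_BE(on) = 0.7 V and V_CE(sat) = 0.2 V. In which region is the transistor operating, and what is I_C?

active; I_C ≈ 11 mA

Assume active. Base-emitter loop: I_B = (V_BB − V_BE)/R_B = (12 − 0.7)/150 = 0.0753 mA.
I_C = β·I_B = 150×0.0753 = 11.3 mA.
V_CE = V_CC − I_C·R_C = 14 − 11.3×0.82 = 4.73 V > V_CE(sat), so the active-region assumption holds.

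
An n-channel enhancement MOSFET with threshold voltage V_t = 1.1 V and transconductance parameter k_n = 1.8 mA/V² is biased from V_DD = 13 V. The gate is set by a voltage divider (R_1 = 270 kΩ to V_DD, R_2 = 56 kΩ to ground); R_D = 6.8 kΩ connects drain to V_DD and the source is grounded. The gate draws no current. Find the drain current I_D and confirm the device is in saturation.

V_G = V_DD·R_2/(R_1+R_2) = 13×56/326 = 2.23 V. With the source grounded, V_GS = V_G = 2.23 V.
Assume saturation: I_D = (k_n/2)(V_GS − V_t)² = (1.8/2)×(2.23 − 1.1)² = 0.9×1.13² = 1.16 mA.
V_DS = V_DD − I_D·R_D = 13 − 1.16×6.8 = 5.14 V.
Saturation requires V_DS ≥ V_GS − V_t = 1.13 V; 5.14 ≥ 1.13 ✓.

I_D ≈ 1.2 mA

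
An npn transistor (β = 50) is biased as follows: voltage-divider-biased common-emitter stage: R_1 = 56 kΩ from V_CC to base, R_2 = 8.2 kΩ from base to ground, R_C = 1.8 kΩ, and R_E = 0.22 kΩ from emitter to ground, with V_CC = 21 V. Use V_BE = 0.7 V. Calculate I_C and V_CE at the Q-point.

Thevenize the base divider: V_Th = V_CC·R_2/(R_1+R_2) = 21×8.2/64.2 = 2.68 V, R_Th = R_1‖R_2 = 7.15 kΩ.
Base-emitter loop: V_Th = I_B·R_Th + V_BE + (β+1)I_B·R_E, so I_B = (2.68 − 0.7) / (7.15 + 51×0.22) = 0.108 mA.
I_C = β·I_B = 50×0.108 = 5.39 mA, and I_E = (β+1)I_B = 5.5 mA.
V_CE = V_CC − I_C·R_C − I_E·R_E = 21 − 5.39×1.8 − 5.5×0.22 = 10.1 V.
V_CE = 10.1 V > 0.2 V confirms active-region operation.

I_C ≈ 5.4 mA, V_CE ≈ 10 V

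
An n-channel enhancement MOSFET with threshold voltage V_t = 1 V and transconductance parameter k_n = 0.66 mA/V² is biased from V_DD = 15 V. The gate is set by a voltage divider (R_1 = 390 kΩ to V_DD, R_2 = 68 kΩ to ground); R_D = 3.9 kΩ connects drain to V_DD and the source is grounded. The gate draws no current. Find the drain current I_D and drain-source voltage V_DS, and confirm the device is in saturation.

V_G = V_DD·R_2/(R_1+R_2) = 15×68/458 = 2.23 V. With the source grounded, V_GS = V_G = 2.23 V.
Assume saturation: I_D = (k_n/2)(V_GS − V_t)² = (0.66/2)×(2.23 − 1)² = 0.33×1.23² = 0.497 mA.
V_DS = V_DD − I_D·R_D = 15 − 0.497×3.9 = 13.1 V.
Saturation requires V_DS ≥ V_GS − V_t = 1.23 V; 13.1 ≥ 1.23 ✓.

I_D ≈ 0.5 mA, V_DS ≈ 13 V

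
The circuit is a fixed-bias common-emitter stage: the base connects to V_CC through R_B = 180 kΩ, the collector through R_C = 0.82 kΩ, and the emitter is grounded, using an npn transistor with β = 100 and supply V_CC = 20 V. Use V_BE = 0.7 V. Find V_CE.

V_CE ≈ 11 V

Base loop: V_CC = I_B·R_B + V_BE, so I_B = (20 − 0.7)/180 kΩ = 0.107 mA.
In the active region I_C = β·I_B = 100 × 0.107 = 10.7 mA.
Collector loop: V_CE = V_CC − I_C·R_C = 20 − 10.7×0.82 = 11.2 V.
Since V_CE = 11.2 V > V_CE(sat) ≈ 0.2 V, the transistor is in the active region as assumed.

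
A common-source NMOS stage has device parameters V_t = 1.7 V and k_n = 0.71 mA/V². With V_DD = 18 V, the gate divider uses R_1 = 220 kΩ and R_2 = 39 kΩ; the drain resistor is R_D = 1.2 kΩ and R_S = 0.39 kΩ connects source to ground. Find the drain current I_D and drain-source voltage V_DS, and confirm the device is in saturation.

I_D ≈ 0.29 mA, V_DS ≈ 18 V

V_G = V_DD·R_2/(R_1+R_2) = 18×39/259 = 2.71 V.
Assume saturation: I_D = (k_n/2)(V_GS − V_t)² with V_GS = V_G − I_D·R_S = 2.71 − 0.39·I_D.
Substituting gives 0.054·I_D² − 1.28·I_D + 0.362 = 0, with roots I_D = 0.287 or 23.4 mA.
The root I_D = 23.4 mA gives V_GS = -6.42 V ≤ V_t, so take I_D = 0.287 mA.
Then V_GS = 2.6 V and V_DS = V_DD − I_D(R_D+R_S) = 18 − 0.287×1.59 = 17.5 V.
Saturation requires V_DS ≥ V_GS − V_t = 0.899 V; 17.5 ≥ 0.899 ✓.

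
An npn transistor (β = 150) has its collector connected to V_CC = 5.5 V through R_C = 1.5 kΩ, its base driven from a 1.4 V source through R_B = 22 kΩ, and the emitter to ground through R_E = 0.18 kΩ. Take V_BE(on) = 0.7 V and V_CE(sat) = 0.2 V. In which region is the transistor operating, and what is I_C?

Assume active. Base-emitter loop: I_B = (V_BB − V_BE)/(R_B + (β+1)R_E) = (1.4 − 0.7)/(22 + 151×0.18) = 0.0142 mA.
I_C = β·I_B = 150×0.0142 = 2.14 mA.
V_CE = V_CC − I_C·R_C − I_E·R_E = 5.5 − 2.14×1.5 − 2.15×0.18 = 1.91 V > V_CE(sat), so the active-region assumption holds.

active; I_C ≈ 2.1 mA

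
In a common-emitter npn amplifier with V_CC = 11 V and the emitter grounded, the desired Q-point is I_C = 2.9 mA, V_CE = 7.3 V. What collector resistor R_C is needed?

Collector loop: V_CC = I_C·R_C + V_CE.
R_C = (V_CC − V_CE)/I_C = (11 − 7.3)/2.9 = 1.28 kΩ.

R_C ≈ 1.3 kΩ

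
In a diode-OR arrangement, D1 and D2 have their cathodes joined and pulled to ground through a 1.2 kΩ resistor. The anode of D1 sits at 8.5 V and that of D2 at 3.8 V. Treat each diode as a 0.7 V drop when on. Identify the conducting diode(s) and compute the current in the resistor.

Assume both conduct. Then node N would need to be at both 8.5−0.7 = 7.8 V and 3.8−0.7 = 3.1 V, which is impossible.
Assume only D1 conducts: V_N = 8.5 − 0.7 = 7.8 V, so I_R = 7.8/1.2 = 6.5 mA.
Check D2: its anode-to-cathode voltage is 3.8 − 7.8 = -4 V < 0.7 V, so it is off. The assumption is consistent.

Only D1 conducts; I_R ≈ 6.5 mA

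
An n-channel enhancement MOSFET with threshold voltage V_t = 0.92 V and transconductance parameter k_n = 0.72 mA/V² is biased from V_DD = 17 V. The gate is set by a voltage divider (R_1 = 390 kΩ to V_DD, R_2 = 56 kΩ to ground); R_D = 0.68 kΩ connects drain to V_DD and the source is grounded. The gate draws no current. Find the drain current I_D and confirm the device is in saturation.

I_D ≈ 0.53 mA

V_G = V_DD·R_2/(R_1+R_2) = 17×56/446 = 2.13 V. With the source grounded, V_GS = V_G = 2.13 V.
Assume saturation: I_D = (k_n/2)(V_GS − V_t)² = (0.72/2)×(2.13 − 0.92)² = 0.36×1.21² = 0.531 mA.
V_DS = V_DD − I_D·R_D = 17 − 0.531×0.68 = 16.6 V.
Saturation requires V_DS ≥ V_GS − V_t = 1.21 V; 16.6 ≥ 1.21 ✓.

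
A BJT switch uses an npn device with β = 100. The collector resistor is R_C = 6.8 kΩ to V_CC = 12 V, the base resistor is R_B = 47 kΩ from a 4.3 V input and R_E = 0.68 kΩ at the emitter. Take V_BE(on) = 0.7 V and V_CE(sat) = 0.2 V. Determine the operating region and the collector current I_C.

saturation; I_C ≈ 1.6 mA

Assume active: I_B = (4.3 − 0.7)/(47 + 101×0.68) = 0.0311 mA, I_C = β·I_B = 3.11 mA.
Then V_CE = 12 − 3.11×6.8 − 3.14×0.68 = -11.3 V < 0.2 V — the active assumption fails.
Re-solve with V_CE = 0.2 V. KCL at the emitter: V_E/R_E = (V_BB−0.7−V_E)/R_B + (V_CC−0.2−V_E)/R_C, giving V_E = 1.11 V.
I_C = (V_CC − 0.2 − V_E)/R_C = (11.8 − 1.11)/6.8 = 1.57 mA.
Check: I_B = (3.6 − 1.11)/47 = 0.0531 mA, and β·I_B = 5.31 mA > I_C, confirming saturation.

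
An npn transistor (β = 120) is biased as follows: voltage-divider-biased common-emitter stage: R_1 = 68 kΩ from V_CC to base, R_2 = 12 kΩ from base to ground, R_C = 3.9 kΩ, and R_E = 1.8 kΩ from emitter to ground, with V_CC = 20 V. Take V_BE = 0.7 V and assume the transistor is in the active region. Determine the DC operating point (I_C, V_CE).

I_C ≈ 1.2 mA, V_CE ≈ 13 V

Thevenize the base divider: V_Th = V_CC·R_2/(R_1+R_2) = 20×12/80 = 3 V, R_Th = R_1‖R_2 = 10.2 kΩ.
Base-emitter loop: V_Th = I_B·R_Th + V_BE + (β+1)I_B·R_E, so I_B = (3 − 0.7) / (10.2 + 121×1.8) = 0.0101 mA.
I_C = β·I_B = 120×0.0101 = 1.21 mA, and I_E = (β+1)I_B = 1.22 mA.
V_CE = V_CC − I_C·R_C − I_E·R_E = 20 − 1.21×3.9 − 1.22×1.8 = 13.1 V.
V_CE = 13.1 V > 0.2 V confirms active-region operation.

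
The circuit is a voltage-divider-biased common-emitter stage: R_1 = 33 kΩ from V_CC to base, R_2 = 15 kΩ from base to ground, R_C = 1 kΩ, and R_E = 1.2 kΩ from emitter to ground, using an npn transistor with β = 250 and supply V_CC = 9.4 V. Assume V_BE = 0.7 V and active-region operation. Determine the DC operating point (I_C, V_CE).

I_C ≈ 1.8 mA, V_CE ≈ 5.4 V

Thevenize the base divider: V_Th = V_CC·R_2/(R_1+R_2) = 9.4×15/48 = 2.94 V, R_Th = R_1‖R_2 = 10.3 kΩ.
Base-emitter loop: V_Th = I_B·R_Th + V_BE + (β+1)I_B·R_E, so I_B = (2.94 − 0.7) / (10.3 + 251×1.2) = 0.00718 mA.
I_C = β·I_B = 250×0.00718 = 1.8 mA, and I_E = (β+1)I_B = 1.8 mA.
V_CE = V_CC − I_C·R_C − I_E·R_E = 9.4 − 1.8×1 − 1.8×1.2 = 5.44 V.
V_CE = 5.44 V > 0.2 V confirms active-region operation.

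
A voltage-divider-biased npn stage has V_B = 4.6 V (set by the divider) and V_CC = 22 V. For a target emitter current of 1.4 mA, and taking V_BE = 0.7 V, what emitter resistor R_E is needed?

R_E ≈ 2.8 kΩ

V_E = V_B − V_BE = 4.6 − 0.7 = 3.9 V.
R_E = V_E / I_E = 3.9 / 1.4 = 2.79 kΩ.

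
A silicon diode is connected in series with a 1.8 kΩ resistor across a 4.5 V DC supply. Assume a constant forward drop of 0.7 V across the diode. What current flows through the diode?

KVL around the loop: 4.5 = V_D + I·R = 0.7 + I × 1.8 kΩ.
So I = (4.5 − 0.7) / 1.8 kΩ = 3.8 / 1.8 = 2.11 mA.

I ≈ 2.1 mA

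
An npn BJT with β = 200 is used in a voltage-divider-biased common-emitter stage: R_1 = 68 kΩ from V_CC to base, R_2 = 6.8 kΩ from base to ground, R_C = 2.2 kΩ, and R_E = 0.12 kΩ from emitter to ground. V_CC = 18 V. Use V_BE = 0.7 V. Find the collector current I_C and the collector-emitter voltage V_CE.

Thevenize the base divider: V_Th = V_CC·R_2/(R_1+R_2) = 18×6.8/74.8 = 1.64 V, R_Th = R_1‖R_2 = 6.18 kΩ.
Base-emitter loop: V_Th = I_B·R_Th + V_BE + (β+1)I_B·R_E, so I_B = (1.64 − 0.7) / (6.18 + 201×0.12) = 0.0309 mA.
I_C = β·I_B = 200×0.0309 = 6.18 mA, and I_E = (β+1)I_B = 6.21 mA.
V_CE = V_CC − I_C·R_C − I_E·R_E = 18 − 6.18×2.2 − 6.21×0.12 = 3.66 V.
V_CE = 3.66 V > 0.2 V confirms active-region operation.

I_C ≈ 6.2 mA, V_CE ≈ 3.7 V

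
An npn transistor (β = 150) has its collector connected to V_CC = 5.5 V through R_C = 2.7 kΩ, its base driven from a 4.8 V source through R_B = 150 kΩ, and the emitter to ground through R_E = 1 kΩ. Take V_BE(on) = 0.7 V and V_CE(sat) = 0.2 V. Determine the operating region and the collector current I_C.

saturation; I_C ≈ 1.4 mA

Assume active: I_B = (4.8 − 0.7)/(150 + 151×1) = 0.0136 mA, I_C = β·I_B = 2.04 mA.
Then V_CE = 5.5 − 2.04×2.7 − 2.06×1 = -2.07 V < 0.2 V — the active assumption fails.
Re-solve with V_CE = 0.2 V. KCL at the emitter: V_E/R_E = (V_BB−0.7−V_E)/R_B + (V_CC−0.2−V_E)/R_C, giving V_E = 1.45 V.
I_C = (V_CC − 0.2 − V_E)/R_C = (5.3 − 1.45)/2.7 = 1.43 mA.
Check: I_B = (4.1 − 1.45)/150 = 0.0177 mA, and β·I_B = 2.65 mA > I_C, confirming saturation.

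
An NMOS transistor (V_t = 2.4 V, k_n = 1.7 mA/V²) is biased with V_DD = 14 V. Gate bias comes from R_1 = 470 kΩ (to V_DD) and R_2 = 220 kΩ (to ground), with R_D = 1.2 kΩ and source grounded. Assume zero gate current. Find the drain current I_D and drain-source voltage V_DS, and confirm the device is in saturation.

V_G = V_DD·R_2/(R_1+R_2) = 14×220/690 = 4.46 V. With the source grounded, V_GS = V_G = 4.46 V.
Assume saturation: I_D = (k_n/2)(V_GS − V_t)² = (1.7/2)×(4.46 − 2.4)² = 0.85×2.06² = 3.62 mA.
V_DS = V_DD − I_D·R_D = 14 − 3.62×1.2 = 9.66 V.
Saturation requires V_DS ≥ V_GS − V_t = 2.06 V; 9.66 ≥ 2.06 ✓.

I_D ≈ 3.6 mA, V_DS ≈ 9.7 V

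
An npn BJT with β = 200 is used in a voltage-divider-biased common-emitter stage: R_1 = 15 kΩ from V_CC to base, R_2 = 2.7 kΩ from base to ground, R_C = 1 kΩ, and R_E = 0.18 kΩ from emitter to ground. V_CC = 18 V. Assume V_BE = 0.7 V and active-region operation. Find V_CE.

V_CE ≈ 5.4 V

Thevenize the base divider: V_Th = V_CC·R_2/(R_1+R_2) = 18×2.7/17.7 = 2.75 V, R_Th = R_1‖R_2 = 2.29 kΩ.
Base-emitter loop: V_Th = I_B·R_Th + V_BE + (β+1)I_B·R_E, so I_B = (2.75 − 0.7) / (2.29 + 201×0.18) = 0.0532 mA.
I_C = β·I_B = 200×0.0532 = 10.6 mA, and I_E = (β+1)I_B = 10.7 mA.
V_CE = V_CC − I_C·R_C − I_E·R_E = 18 − 10.6×1 − 10.7×0.18 = 5.44 V.
V_CE = 5.44 V > 0.2 V confirms active-region operation.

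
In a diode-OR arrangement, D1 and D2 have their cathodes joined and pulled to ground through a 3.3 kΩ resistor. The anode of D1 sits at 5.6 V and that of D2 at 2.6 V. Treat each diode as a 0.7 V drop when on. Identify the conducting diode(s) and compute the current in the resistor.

Only D1 conducts; I_R ≈ 1.5 mA

Assume both conduct. Then node N would need to be at both 5.6−0.7 = 4.9 V and 2.6−0.7 = 1.9 V, which is impossible.
Assume only D1 conducts: V_N = 5.6 − 0.7 = 4.9 V, so I_R = 4.9/3.3 = 1.48 mA.
Check D2: its anode-to-cathode voltage is 2.6 − 4.9 = -2.3 V < 0.7 V, so it is off. The assumption is consistent.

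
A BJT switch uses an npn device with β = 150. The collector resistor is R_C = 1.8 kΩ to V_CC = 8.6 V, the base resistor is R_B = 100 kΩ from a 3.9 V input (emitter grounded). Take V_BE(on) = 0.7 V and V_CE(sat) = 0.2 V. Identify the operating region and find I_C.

saturation; I_C ≈ 4.7 mA

Assume active: I_B = (3.9 − 0.7)/100 = 0.032 mA, giving I_C = β·I_B = 4.8 mA.
But then V_CE = 8.6 − 4.8×1.8 = -0.04 V < V_CE(sat) = 0.2 V — impossible in the active region.
So the transistor is saturated. With V_CE = 0.2 V, I_C = (V_CC − 0.2)/R_C = 8.4/1.8 = 4.67 mA.
Check: β·I_B = 4.8 mA > I_C = 4.67 mA, confirming saturation.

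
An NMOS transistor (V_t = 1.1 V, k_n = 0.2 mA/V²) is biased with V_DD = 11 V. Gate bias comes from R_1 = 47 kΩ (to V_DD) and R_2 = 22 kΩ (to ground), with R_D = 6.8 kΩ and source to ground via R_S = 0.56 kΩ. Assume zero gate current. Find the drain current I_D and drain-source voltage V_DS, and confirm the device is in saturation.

I_D ≈ 0.46 mA, V_DS ≈ 7.6 V

V_G = V_DD·R_2/(R_1+R_2) = 11×22/69 = 3.51 V.
Assume saturation: I_D = (k_n/2)(V_GS − V_t)² with V_GS = V_G − I_D·R_S = 3.51 − 0.56·I_D.
Substituting gives 0.0314·I_D² − 1.27·I_D + 0.579 = 0, with roots I_D = 0.462 or 40 mA.
The root I_D = 40 mA gives V_GS = -18.9 V ≤ V_t, so take I_D = 0.462 mA.
Then V_GS = 3.25 V and V_DS = V_DD − I_D(R_D+R_S) = 11 − 0.462×7.36 = 7.6 V.
Saturation requires V_DS ≥ V_GS − V_t = 2.15 V; 7.6 ≥ 2.15 ✓.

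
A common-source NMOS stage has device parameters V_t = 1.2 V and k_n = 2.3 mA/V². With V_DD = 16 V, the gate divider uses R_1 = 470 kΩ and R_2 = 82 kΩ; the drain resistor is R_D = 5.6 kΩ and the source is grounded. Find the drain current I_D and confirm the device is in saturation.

I_D ≈ 1.6 mA

V_G = V_DD·R_2/(R_1+R_2) = 16×82/552 = 2.38 V. With the source grounded, V_GS = V_G = 2.38 V.
Assume saturation: I_D = (k_n/2)(V_GS − V_t)² = (2.3/2)×(2.38 − 1.2)² = 1.15×1.18² = 1.59 mA.
V_DS = V_DD − I_D·R_D = 16 − 1.59×5.6 = 7.08 V.
Saturation requires V_DS ≥ V_GS − V_t = 1.18 V; 7.08 ≥ 1.18 ✓.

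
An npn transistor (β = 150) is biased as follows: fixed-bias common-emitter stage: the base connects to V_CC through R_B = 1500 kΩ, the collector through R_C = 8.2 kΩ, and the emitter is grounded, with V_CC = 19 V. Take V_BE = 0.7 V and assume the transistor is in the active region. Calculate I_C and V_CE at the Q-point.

Base loop: V_CC = I_B·R_B + V_BE, so I_B = (19 − 0.7)/1500 kΩ = 0.0122 mA.
In the active region I_C = β·I_B = 150 × 0.0122 = 1.83 mA.
Collector loop: V_CE = V_CC − I_C·R_C = 19 − 1.83×8.2 = 3.99 V.
Since V_CE = 3.99 V > V_CE(sat) ≈ 0.2 V, the transistor is in the active region as assumed.

I_C ≈ 1.8 mA, V_CE ≈ 4 V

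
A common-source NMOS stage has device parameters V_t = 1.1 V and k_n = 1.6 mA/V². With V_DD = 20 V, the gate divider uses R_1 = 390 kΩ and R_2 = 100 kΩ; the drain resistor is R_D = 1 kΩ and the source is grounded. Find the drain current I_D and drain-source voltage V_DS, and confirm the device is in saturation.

V_G = V_DD·R_2/(R_1+R_2) = 20×100/490 = 4.08 V. With the source grounded, V_GS = V_G = 4.08 V.
Assume saturation: I_D = (k_n/2)(V_GS − V_t)² = (1.6/2)×(4.08 − 1.1)² = 0.8×2.98² = 7.11 mA.
V_DS = V_DD − I_D·R_D = 20 − 7.11×1 = 12.9 V.
Saturation requires V_DS ≥ V_GS − V_t = 2.98 V; 12.9 ≥ 2.98 ✓.

I_D ≈ 7.1 mA, V_DS ≈ 13 V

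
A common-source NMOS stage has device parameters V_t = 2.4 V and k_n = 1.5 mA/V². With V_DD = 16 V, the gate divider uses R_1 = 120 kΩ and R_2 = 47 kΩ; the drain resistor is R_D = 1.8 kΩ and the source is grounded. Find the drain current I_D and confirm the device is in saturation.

V_G = V_DD·R_2/(R_1+R_2) = 16×47/167 = 4.5 V. With the source grounded, V_GS = V_G = 4.5 V.
Assume saturation: I_D = (k_n/2)(V_GS − V_t)² = (1.5/2)×(4.5 − 2.4)² = 0.75×2.1² = 3.32 mA.
V_DS = V_DD − I_D·R_D = 16 − 3.32×1.8 = 10 V.
Saturation requires V_DS ≥ V_GS − V_t = 2.1 V; 10 ≥ 2.1 ✓.

I_D ≈ 3.3 mA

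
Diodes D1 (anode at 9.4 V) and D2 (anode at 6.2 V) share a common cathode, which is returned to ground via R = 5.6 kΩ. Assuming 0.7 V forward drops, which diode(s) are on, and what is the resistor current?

Only D1 conducts; I_R ≈ 1.6 mA

Assume both conduct. Then node N would need to be at both 9.4−0.7 = 8.7 V and 6.2−0.7 = 5.5 V, which is impossible.
Assume only D1 conducts: V_N = 9.4 − 0.7 = 8.7 V, so I_R = 8.7/5.6 = 1.55 mA.
Check D2: its anode-to-cathode voltage is 6.2 − 8.7 = -2.5 V < 0.7 V, so it is off. The assumption is consistent.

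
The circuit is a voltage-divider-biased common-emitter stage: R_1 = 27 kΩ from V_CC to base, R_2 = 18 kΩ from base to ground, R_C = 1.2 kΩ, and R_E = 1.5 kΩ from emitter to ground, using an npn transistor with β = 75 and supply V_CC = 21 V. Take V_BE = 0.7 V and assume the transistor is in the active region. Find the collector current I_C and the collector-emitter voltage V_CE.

Thevenize the base divider: V_Th = V_CC·R_2/(R_1+R_2) = 21×18/45 = 8.4 V, R_Th = R_1‖R_2 = 10.8 kΩ.
Base-emitter loop: V_Th = I_B·R_Th + V_BE + (β+1)I_B·R_E, so I_B = (8.4 − 0.7) / (10.8 + 76×1.5) = 0.0617 mA.
I_C = β·I_B = 75×0.0617 = 4.63 mA, and I_E = (β+1)I_B = 4.69 mA.
V_CE = V_CC − I_C·R_C − I_E·R_E = 21 − 4.63×1.2 − 4.69×1.5 = 8.41 V.
V_CE = 8.41 V > 0.2 V confirms active-region operation.

I_C ≈ 4.6 mA, V_CE ≈ 8.4 V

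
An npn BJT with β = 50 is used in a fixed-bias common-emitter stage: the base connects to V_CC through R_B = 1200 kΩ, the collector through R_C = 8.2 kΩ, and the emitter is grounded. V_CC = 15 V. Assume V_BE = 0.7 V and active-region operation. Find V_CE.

Base loop: V_CC = I_B·R_B + V_BE, so I_B = (15 − 0.7)/1200 kΩ = 0.0119 mA.
In the active region I_C = β·I_B = 50 × 0.0119 = 0.596 mA.
Collector loop: V_CE = V_CC − I_C·R_C = 15 − 0.596×8.2 = 10.1 V.
Since V_CE = 10.1 V > V_CE(sat) ≈ 0.2 V, the transistor is in the active region as assumed.

V_CE ≈ 10 V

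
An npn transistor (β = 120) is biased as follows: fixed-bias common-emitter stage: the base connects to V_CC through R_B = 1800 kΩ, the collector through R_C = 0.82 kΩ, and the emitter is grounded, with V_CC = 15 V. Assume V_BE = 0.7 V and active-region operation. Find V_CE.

Base loop: V_CC = I_B·R_B + V_BE, so I_B = (15 − 0.7)/1800 kΩ = 0.00794 mA.
In the active region I_C = β·I_B = 120 × 0.00794 = 0.953 mA.
Collector loop: V_CE = V_CC − I_C·R_C = 15 − 0.953×0.82 = 14.2 V.
Since V_CE = 14.2 V > V_CE(sat) ≈ 0.2 V, the transistor is in the active region as assumed.

V_CE ≈ 14 V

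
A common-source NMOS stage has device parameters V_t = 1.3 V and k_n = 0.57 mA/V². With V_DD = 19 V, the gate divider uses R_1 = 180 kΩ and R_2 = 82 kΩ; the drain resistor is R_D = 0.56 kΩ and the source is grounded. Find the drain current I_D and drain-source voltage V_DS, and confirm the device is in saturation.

V_G = V_DD·R_2/(R_1+R_2) = 19×82/262 = 5.95 V. With the source grounded, V_GS = V_G = 5.95 V.
Assume saturation: I_D = (k_n/2)(V_GS − V_t)² = (0.57/2)×(5.95 − 1.3)² = 0.285×4.65² = 6.15 mA.
V_DS = V_DD − I_D·R_D = 19 − 6.15×0.56 = 15.6 V.
Saturation requires V_DS ≥ V_GS − V_t = 4.65 V; 15.6 ≥ 4.65 ✓.

I_D ≈ 6.2 mA, V_DS ≈ 16 V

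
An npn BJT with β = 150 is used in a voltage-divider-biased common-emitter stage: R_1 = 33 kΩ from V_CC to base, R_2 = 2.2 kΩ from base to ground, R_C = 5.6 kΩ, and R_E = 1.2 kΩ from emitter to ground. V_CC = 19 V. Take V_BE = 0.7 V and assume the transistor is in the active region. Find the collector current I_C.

Thevenize the base divider: V_Th = V_CC·R_2/(R_1+R_2) = 19×2.2/35.2 = 1.19 V, R_Th = R_1‖R_2 = 2.06 kΩ.
Base-emitter loop: V_Th = I_B·R_Th + V_BE + (β+1)I_B·R_E, so I_B = (1.19 − 0.7) / (2.06 + 151×1.2) = 0.00266 mA.
I_C = β·I_B = 150×0.00266 = 0.399 mA, and I_E = (β+1)I_B = 0.402 mA.
V_CE = V_CC − I_C·R_C − I_E·R_E = 19 − 0.399×5.6 − 0.402×1.2 = 16.3 V.
V_CE = 16.3 V > 0.2 V confirms active-region operation.

I_C ≈ 0.4 mA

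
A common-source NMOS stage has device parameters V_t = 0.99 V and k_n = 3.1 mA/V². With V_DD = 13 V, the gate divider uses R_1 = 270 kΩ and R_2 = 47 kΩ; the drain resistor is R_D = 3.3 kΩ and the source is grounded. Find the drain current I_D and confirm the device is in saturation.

I_D ≈ 1.4 mA

V_G = V_DD·R_2/(R_1+R_2) = 13×47/317 = 1.93 V. With the source grounded, V_GS = V_G = 1.93 V.
Assume saturation: I_D = (k_n/2)(V_GS − V_t)² = (3.1/2)×(1.93 − 0.99)² = 1.55×0.937² = 1.36 mA.
V_DS = V_DD − I_D·R_D = 13 − 1.36×3.3 = 8.5 V.
Saturation requires V_DS ≥ V_GS − V_t = 0.937 V; 8.5 ≥ 0.937 ✓.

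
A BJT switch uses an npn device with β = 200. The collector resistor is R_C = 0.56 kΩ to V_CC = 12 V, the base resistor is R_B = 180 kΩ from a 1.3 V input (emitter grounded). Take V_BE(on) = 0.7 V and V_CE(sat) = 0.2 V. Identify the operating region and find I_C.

active; I_C ≈ 0.67 mA

Assume active. Base-emitter loop: I_B = (V_BB − V_BE)/R_B = (1.3 − 0.7)/180 = 0.00333 mA.
I_C = β·I_B = 200×0.00333 = 0.667 mA.
V_CE = V_CC − I_C·R_C = 12 − 0.667×0.56 = 11.6 V > V_CE(sat), so the active-region assumption holds.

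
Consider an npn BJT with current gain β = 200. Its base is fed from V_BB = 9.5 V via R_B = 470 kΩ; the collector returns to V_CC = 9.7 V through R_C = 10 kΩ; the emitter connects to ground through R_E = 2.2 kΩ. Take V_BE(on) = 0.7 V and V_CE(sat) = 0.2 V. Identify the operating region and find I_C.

Assume active: I_B = (9.5 − 0.7)/(470 + 201×2.2) = 0.00965 mA, I_C = β·I_B = 1.93 mA.
Then V_CE = 9.7 − 1.93×10 − 1.94×2.2 = -13.9 V < 0.2 V — the active assumption fails.
Re-solve with V_CE = 0.2 V. KCL at the emitter: V_E/R_E = (V_BB−0.7−V_E)/R_B + (V_CC−0.2−V_E)/R_C, giving V_E = 1.74 V.
I_C = (V_CC − 0.2 − V_E)/R_C = (9.5 − 1.74)/10 = 0.776 mA.
Check: I_B = (8.8 − 1.74)/470 = 0.015 mA, and β·I_B = 3 mA > I_C, confirming saturation.

saturation; I_C ≈ 0.78 mA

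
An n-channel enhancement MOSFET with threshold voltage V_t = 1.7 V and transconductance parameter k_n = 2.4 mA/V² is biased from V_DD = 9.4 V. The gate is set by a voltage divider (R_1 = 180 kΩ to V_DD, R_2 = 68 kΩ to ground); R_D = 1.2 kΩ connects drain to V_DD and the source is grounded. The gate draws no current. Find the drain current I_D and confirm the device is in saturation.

V_G = V_DD·R_2/(R_1+R_2) = 9.4×68/248 = 2.58 V. With the source grounded, V_GS = V_G = 2.58 V.
Assume saturation: I_D = (k_n/2)(V_GS − V_t)² = (2.4/2)×(2.58 − 1.7)² = 1.2×0.877² = 0.924 mA.
V_DS = V_DD − I_D·R_D = 9.4 − 0.924×1.2 = 8.29 V.
Saturation requires V_DS ≥ V_GS − V_t = 0.877 V; 8.29 ≥ 0.877 ✓.

I_D ≈ 0.92 mA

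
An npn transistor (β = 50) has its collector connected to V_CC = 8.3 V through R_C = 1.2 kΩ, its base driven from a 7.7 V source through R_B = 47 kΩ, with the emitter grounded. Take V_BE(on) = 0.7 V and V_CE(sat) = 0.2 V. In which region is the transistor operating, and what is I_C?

saturation; I_C ≈ 6.8 mA

Assume active: I_B = (7.7 − 0.7)/47 = 0.149 mA, giving I_C = β·I_B = 7.45 mA.
But then V_CE = 8.3 − 7.45×1.2 = -0.636 V < V_CE(sat) = 0.2 V — impossible in the active region.
So the transistor is saturated. With V_CE = 0.2 V, I_C = (V_CC − 0.2)/R_C = 8.1/1.2 = 6.75 mA.
Check: β·I_B = 7.45 mA > I_C = 6.75 mA, confirming saturation.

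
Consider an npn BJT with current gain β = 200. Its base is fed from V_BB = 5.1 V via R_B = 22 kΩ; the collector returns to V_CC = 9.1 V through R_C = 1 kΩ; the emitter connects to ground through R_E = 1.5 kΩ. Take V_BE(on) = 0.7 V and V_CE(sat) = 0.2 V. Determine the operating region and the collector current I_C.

active; I_C ≈ 2.7 mA

Assume active. Base-emitter loop: I_B = (V_BB − V_BE)/(R_B + (β+1)R_E) = (5.1 − 0.7)/(22 + 201×1.5) = 0.0136 mA.
I_C = β·I_B = 200×0.0136 = 2.72 mA.
V_CE = V_CC − I_C·R_C − I_E·R_E = 9.1 − 2.72×1 − 2.73×1.5 = 2.28 V > V_CE(sat), so the active-region assumption holds.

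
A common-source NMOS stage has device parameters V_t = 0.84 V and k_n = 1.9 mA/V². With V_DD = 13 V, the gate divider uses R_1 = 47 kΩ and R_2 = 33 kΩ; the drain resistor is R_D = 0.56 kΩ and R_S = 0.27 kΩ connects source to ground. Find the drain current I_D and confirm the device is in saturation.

I_D ≈ 6.8 mA

V_G = V_DD·R_2/(R_1+R_2) = 13×33/80 = 5.36 V.
Assume saturation: I_D = (k_n/2)(V_GS − V_t)² with V_GS = V_G − I_D·R_S = 5.36 − 0.27·I_D.
Substituting gives 0.0693·I_D² − 3.32·I_D + 19.4 = 0, with roots I_D = 6.82 or 41.1 mA.
The root I_D = 41.1 mA gives V_GS = -5.74 V ≤ V_t, so take I_D = 6.82 mA.
Then V_GS = 3.52 V and V_DS = V_DD − I_D(R_D+R_S) = 13 − 6.82×0.83 = 7.34 V.
Saturation requires V_DS ≥ V_GS − V_t = 2.68 V; 7.34 ≥ 2.68 ✓.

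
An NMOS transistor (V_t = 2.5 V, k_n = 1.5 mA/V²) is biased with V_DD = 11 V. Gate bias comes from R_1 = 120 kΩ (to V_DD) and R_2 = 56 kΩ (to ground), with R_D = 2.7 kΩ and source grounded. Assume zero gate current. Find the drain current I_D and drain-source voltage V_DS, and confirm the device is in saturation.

I_D ≈ 0.75 mA, V_DS ≈ 9 V

V_G = V_DD·R_2/(R_1+R_2) = 11×56/176 = 3.5 V. With the source grounded, V_GS = V_G = 3.5 V.
Assume saturation: I_D = (k_n/2)(V_GS − V_t)² = (1.5/2)×(3.5 − 2.5)² = 0.75×1² = 0.75 mA.
V_DS = V_DD − I_D·R_D = 11 − 0.75×2.7 = 8.97 V.
Saturation requires V_DS ≥ V_GS − V_t = 1 V; 8.97 ≥ 1 ✓.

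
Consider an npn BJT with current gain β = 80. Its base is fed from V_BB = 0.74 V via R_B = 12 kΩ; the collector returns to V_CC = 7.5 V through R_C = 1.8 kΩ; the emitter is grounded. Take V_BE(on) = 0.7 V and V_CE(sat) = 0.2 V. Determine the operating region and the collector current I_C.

active; I_C ≈ 0.27 mA

Assume active. Base-emitter loop: I_B = (V_BB − V_BE)/R_B = (0.74 − 0.7)/12 = 0.00333 mA.
I_C = β·I_B = 80×0.00333 = 0.267 mA.
V_CE = V_CC − I_C·R_C = 7.5 − 0.267×1.8 = 7.02 V > V_CE(sat), so the active-region assumption holds.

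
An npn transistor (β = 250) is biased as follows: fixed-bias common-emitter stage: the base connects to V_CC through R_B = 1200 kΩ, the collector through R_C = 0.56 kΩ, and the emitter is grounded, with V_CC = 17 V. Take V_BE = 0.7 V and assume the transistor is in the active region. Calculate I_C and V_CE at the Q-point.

I_C ≈ 3.4 mA, V_CE ≈ 15 V

Base loop: V_CC = I_B·R_B + V_BE, so I_B = (17 − 0.7)/1200 kΩ = 0.0136 mA.
In the active region I_C = β·I_B = 250 × 0.0136 = 3.4 mA.
Collector loop: V_CE = V_CC − I_C·R_C = 17 − 3.4×0.56 = 15.1 V.
Since V_CE = 15.1 V > V_CE(sat) ≈ 0.2 V, the transistor is in the active region as assumed.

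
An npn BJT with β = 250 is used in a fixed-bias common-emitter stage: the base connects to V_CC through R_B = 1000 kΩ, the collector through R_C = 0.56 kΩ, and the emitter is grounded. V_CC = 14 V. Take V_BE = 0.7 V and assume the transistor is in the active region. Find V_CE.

Base loop: V_CC = I_B·R_B + V_BE, so I_B = (14 − 0.7)/1000 kΩ = 0.0133 mA.
In the active region I_C = β·I_B = 250 × 0.0133 = 3.33 mA.
Collector loop: V_CE = V_CC − I_C·R_C = 14 − 3.33×0.56 = 12.1 V.
Since V_CE = 12.1 V > V_CE(sat) ≈ 0.2 V, the transistor is in the active region as assumed.

V_CE ≈ 12 V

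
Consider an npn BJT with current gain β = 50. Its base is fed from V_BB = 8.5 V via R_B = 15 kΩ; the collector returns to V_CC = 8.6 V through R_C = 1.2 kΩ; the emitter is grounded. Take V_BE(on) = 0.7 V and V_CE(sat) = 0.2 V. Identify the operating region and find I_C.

saturation; I_C ≈ 7 mA

Assume active: I_B = (8.5 − 0.7)/15 = 0.52 mA, giving I_C = β·I_B = 26 mA.
But then V_CE = 8.6 − 26×1.2 = -22.6 V < V_CE(sat) = 0.2 V — impossible in the active region.
So the transistor is saturated. With V_CE = 0.2 V, I_C = (V_CC − 0.2)/R_C = 8.4/1.2 = 7 mA.
Check: β·I_B = 26 mA > I_C = 7 mA, confirming saturation.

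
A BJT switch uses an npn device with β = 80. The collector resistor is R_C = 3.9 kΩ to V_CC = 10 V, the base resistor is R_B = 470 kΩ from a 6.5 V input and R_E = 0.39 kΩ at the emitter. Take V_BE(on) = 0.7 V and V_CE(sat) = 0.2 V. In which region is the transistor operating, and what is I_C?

active; I_C ≈ 0.93 mA

Assume active. Base-emitter loop: I_B = (V_BB − V_BE)/(R_B + (β+1)R_E) = (6.5 − 0.7)/(470 + 81×0.39) = 0.0116 mA.
I_C = β·I_B = 80×0.0116 = 0.925 mA.
V_CE = V_CC − I_C·R_C − I_E·R_E = 10 − 0.925×3.9 − 0.937×0.39 = 6.03 V > V_CE(sat), so the active-region assumption holds.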